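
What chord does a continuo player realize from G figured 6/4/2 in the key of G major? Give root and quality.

The figures 6/4/2 indicate a seventh chord in third inversion.
In third inversion the root lies a second above the bass: a second above G in G major is A.
The chord tones are G, A, C, E, giving A minor seventh.

A minor seventh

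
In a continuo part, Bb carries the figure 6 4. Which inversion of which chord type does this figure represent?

Intervals of 6/4 above the bass form a triad; the bass is the fifth, so this is second inversion.

triad, second inversion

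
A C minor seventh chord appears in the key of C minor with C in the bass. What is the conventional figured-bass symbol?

7

C is the root of C minor seventh, so the chord is in root position.
A seventh chord in root position is figured 7/5/3, conventionally abbreviated 7.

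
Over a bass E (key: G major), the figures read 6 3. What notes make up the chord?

E, G, C

A third above E in this key is G.
A sixth above E in this key is C.
Together with the bass E, this spells C major in first inversion.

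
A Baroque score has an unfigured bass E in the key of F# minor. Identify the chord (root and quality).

An unfigured bass indicates a triad in root position.
In root position the bass is the root, so the root is E.
The chord tones are E, G#, B, giving E major.

E major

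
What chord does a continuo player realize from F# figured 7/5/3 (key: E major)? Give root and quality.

The figures 7/5/3 indicate a seventh chord in root position.
In root position the bass is the root, so the root is F#.
The chord tones are F#, A, C#, E, giving F# minor seventh.

F# minor seventh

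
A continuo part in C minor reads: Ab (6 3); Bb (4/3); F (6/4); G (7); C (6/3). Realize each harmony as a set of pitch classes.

Ab, C, F | Bb, D, Eb, G | F, Bb, D | G, Bb, D, F | C, Eb, Ab

Ab (6/3): Ab, C, F.
Bb (6/4/3): Bb, D, Eb, G.
F (6/4): F, Bb, D.
G (7/5/3): G, Bb, D, F.
C (6/3): C, Eb, Ab.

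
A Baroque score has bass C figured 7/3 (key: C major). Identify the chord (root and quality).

C major seventh

The figures 7/3 indicate a seventh chord in root position.
In root position the bass is the root, so the root is C.
The chord tones are C, E, G, B, giving C major seventh.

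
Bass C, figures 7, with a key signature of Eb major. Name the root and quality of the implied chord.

The figures 7 indicate a seventh chord in root position.
In root position the bass is the root, so the root is C.
The chord tones are C, Eb, G, Bb, giving C minor seventh.

C minor seventh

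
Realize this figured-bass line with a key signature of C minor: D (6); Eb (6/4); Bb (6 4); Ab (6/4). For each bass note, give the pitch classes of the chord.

D (6/3): D, F, Bb.
Eb (6/4): Eb, Ab, C.
Bb (6/4): Bb, Eb, G.
Ab (6/4): Ab, D, F.

D, F, Bb | Eb, Ab, C | Bb, Eb, G | Ab, D, F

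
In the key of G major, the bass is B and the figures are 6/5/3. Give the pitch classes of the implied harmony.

B, D, F#, G

A third above B in this key is D.
A fifth above B in this key is F#.
A sixth above B in this key is G.
Together with the bass B, this spells G major seventh in first inversion.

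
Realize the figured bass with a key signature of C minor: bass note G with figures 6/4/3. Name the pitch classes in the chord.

A third above G in this key is Bb.
A fourth above G in this key is C.
A sixth above G in this key is Eb.
Together with the bass G, this spells C minor seventh in second inversion.

G, Bb, C, Eb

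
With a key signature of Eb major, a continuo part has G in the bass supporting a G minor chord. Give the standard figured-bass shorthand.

no figures

G is the root of G minor, so the chord is in root position.
A triad in root position is figured 5/3, conventionally abbreviated (no figures — root-position triad).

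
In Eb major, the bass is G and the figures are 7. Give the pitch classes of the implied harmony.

G, Bb, D, F

The written figures 7 are shorthand for 7/5/3: the 5/3 are implied.
A third above G in this key is Bb.
A fifth above G in this key is D.
A seventh above G in this key is F.
Together with the bass G, this spells G minor seventh in root position.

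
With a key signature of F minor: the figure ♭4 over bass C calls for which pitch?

Counting 3 letter steps above C lands on F; in F minor, that letter is F.
The b4 figure lowers it a semitone, giving Fb.

Fb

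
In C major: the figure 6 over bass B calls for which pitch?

G

Counting 5 letter steps above B lands on G; in C major, that letter is G.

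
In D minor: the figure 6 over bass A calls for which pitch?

Counting 5 letter steps above A lands on F; in D minor, that letter is F.

F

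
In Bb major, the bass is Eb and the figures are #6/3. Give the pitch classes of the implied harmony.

Eb, G, C#

A third above Eb in this key is G.
A sixth above Eb in this key is C, raised to C# by the sharp.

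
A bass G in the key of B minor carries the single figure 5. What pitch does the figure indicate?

Counting 4 letter steps above G lands on D; in B minor, that letter is D.

D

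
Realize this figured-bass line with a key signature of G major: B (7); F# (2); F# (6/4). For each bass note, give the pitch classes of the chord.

B, D, F#, A | F#, G, B, D | F#, B, D

B (7/5/3): B, D, F#, A.
F# (6/4/2): F#, G, B, D.
F# (6/4): F#, B, D.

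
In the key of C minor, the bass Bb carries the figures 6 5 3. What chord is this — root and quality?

G minor seventh

The figures 6 5 3 indicate a seventh chord in first inversion.
In first inversion the root lies a sixth above the bass: a sixth above Bb in C minor is G.
The chord tones are Bb, D, F, G, giving G minor seventh.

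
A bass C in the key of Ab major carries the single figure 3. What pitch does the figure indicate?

Counting 2 letter steps above C lands on E; in Ab major, that letter is Eb.

Eb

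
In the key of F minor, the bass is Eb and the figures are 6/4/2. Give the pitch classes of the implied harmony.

Eb, F, Ab, C

A second above Eb in this key is F.
A fourth above Eb in this key is Ab.
A sixth above Eb in this key is C.
Together with the bass Eb, this spells F minor seventh in third inversion.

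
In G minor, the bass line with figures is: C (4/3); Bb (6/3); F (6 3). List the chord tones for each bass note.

C, Eb, F, A | Bb, D, G | F, A, D

C (6/4/3): C, Eb, F, A.
Bb (6/3): Bb, D, G.
F (6/3): F, A, D.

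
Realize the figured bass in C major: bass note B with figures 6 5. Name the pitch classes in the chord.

B, D, F, G

The written figures 6 5 are shorthand for 6/5/3: the 3 is implied.
A third above B in this key is D.
A fifth above B in this key is F.
A sixth above B in this key is G.
Together with the bass B, this spells G dominant seventh in first inversion.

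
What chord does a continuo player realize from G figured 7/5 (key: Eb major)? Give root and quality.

G minor seventh

The figures 7/5 indicate a seventh chord in root position.
In root position the bass is the root, so the root is G.
The chord tones are G, Bb, D, F, giving G minor seventh.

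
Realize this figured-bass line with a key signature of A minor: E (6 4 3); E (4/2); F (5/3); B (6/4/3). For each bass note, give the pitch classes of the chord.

E (6/4/3): E, G, A, C.
E (6/4/2): E, F, A, C.
F (5/3): F, A, C.
B (6/4/3): B, D, E, G.

E, G, A, C | E, F, A, C | F, A, C | B, D, E, G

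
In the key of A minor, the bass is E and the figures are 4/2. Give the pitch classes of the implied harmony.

E, F, A, C

The written figures 4/2 are shorthand for 6/4/2: the 6 is implied.
A second above E in this key is F.
A fourth above E in this key is A.
A sixth above E in this key is C.
Together with the bass E, this spells F major seventh in third inversion.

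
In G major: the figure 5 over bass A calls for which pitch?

E

Counting 4 letter steps above A lands on E; in G major, that letter is E.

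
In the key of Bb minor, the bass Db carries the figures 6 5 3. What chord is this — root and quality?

Bb minor seventh

The figures 6 5 3 indicate a seventh chord in first inversion.
In first inversion the root lies a sixth above the bass: a sixth above Db in Bb minor is Bb.
The chord tones are Db, F, Ab, Bb, giving Bb minor seventh.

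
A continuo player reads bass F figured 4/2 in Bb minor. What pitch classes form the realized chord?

F, Gb, Bb, Db

The written figures 4/2 are shorthand for 6/4/2: the 6 is implied.
A second above F in this key is Gb.
A fourth above F in this key is Bb.
A sixth above F in this key is Db.
Together with the bass F, this spells Gb major seventh in third inversion.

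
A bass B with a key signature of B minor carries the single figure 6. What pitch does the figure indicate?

Counting 5 letter steps above B lands on G; in B minor, that letter is G.

G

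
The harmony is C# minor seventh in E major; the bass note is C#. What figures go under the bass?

C# is the root of C# minor seventh, so the chord is in root position.
A seventh chord in root position is figured 7/5/3, conventionally abbreviated 7.

7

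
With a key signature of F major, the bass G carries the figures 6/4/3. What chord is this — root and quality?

The figures 6/4/3 indicate a seventh chord in second inversion.
In second inversion the root lies a fourth above the bass: a fourth above G in F major is C.
The chord tones are G, Bb, C, E, giving C dominant seventh.

C dominant seventh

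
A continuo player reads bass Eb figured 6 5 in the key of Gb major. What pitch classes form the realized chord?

Eb, Gb, Bb, Cb

The written figures 6 5 are shorthand for 6/5/3: the 3 is implied.
A third above Eb in this key is Gb.
A fifth above Eb in this key is Bb.
A sixth above Eb in this key is Cb.
Together with the bass Eb, this spells Cb major seventh in first inversion.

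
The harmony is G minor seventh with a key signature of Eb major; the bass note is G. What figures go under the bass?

G is the root of G minor seventh, so the chord is in root position.
A seventh chord in root position is figured 7/5/3, conventionally abbreviated 7.

7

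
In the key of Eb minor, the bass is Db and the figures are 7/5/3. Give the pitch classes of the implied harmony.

Db, F, Ab, Cb

A third above Db in this key is F.
A fifth above Db in this key is Ab.
A seventh above Db in this key is Cb.
Together with the bass Db, this spells Db dominant seventh in root position.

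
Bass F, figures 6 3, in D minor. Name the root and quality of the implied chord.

D minor

The figures 6 3 indicate a triad in first inversion.
In first inversion the root lies a sixth above the bass: a sixth above F in D minor is D.
The chord tones are F, A, D, giving D minor.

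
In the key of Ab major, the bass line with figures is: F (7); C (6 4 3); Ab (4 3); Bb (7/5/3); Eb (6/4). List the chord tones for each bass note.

F, Ab, C, Eb | C, Eb, F, Ab | Ab, C, Db, F | Bb, Db, F, Ab | Eb, Ab, C

F (7/5/3): F, Ab, C, Eb.
C (6/4/3): C, Eb, F, Ab.
Ab (6/4/3): Ab, C, Db, F.
Bb (7/5/3): Bb, Db, F, Ab.
Eb (6/4): Eb, Ab, C.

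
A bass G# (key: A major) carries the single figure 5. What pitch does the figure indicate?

D

Counting 4 letter steps above G# lands on D; in A major, that letter is D.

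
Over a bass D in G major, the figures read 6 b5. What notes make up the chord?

D, F#, Ab, B

The written figures 6 b5 are shorthand for 6/5/3: the 3 is implied.
A third above D in this key is F#.
A fifth above D in this key is A, lowered to Ab by the flat.
A sixth above D in this key is B.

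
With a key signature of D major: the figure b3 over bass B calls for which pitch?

Counting 2 letter steps above B lands on D; in D major, that letter is D.
The b3 figure lowers it a semitone, giving Db.

Db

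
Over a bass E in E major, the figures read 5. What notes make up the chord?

E, G#, B

The written figures 5 are shorthand for 5/3: the 3 is implied.
A third above E in this key is G#.
A fifth above E in this key is B.
Together with the bass E, this spells E major in root position.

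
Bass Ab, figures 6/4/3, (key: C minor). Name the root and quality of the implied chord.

D half-diminished seventh

The figures 6/4/3 indicate a seventh chord in second inversion.
In second inversion the root lies a fourth above the bass: a fourth above Ab in C minor is D.
The chord tones are Ab, C, D, F, giving D half-diminished seventh.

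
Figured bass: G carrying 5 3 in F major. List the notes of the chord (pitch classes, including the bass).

G, Bb, D

A third above G in this key is Bb.
A fifth above G in this key is D.
Together with the bass G, this spells G minor in root position.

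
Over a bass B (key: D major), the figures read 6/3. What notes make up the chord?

B, D, G

A third above B in this key is D.
A sixth above B in this key is G.
Together with the bass B, this spells G major in first inversion.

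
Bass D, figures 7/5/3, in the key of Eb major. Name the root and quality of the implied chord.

D half-diminished seventh

The figures 7/5/3 indicate a seventh chord in root position.
In root position the bass is the root, so the root is D.
The chord tones are D, F, Ab, C, giving D half-diminished seventh.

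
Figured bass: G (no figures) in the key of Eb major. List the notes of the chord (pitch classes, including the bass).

G, Bb, D

An unfigured bass implies 5/3.
A third above G in this key is Bb.
A fifth above G in this key is D.
Together with the bass G, this spells G minor in root position.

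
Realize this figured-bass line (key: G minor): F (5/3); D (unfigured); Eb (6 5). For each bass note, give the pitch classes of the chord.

F (5/3): F, A, C.
D (5/3): D, F, A.
Eb (6/5/3): Eb, G, Bb, C.

F, A, C | D, F, A | Eb, G, Bb, C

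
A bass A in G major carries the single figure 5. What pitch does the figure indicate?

E

Counting 4 letter steps above A lands on E; in G major, that letter is E.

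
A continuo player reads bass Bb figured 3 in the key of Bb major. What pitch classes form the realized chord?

The written figures 3 are shorthand for 5/3: the 5 is implied.
A third above Bb in this key is D.
A fifth above Bb in this key is F.
Together with the bass Bb, this spells Bb major in root position.

Bb, D, F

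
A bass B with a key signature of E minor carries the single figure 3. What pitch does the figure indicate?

D

Counting 2 letter steps above B lands on D; in E minor, that letter is D.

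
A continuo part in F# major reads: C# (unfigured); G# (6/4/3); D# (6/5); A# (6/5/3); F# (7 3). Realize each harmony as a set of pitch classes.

C#, E#, G# | G#, B, C#, E# | D#, F#, A#, B | A#, C#, E#, F# | F#, A#, C#, E#

C# (5/3): C#, E#, G#.
G# (6/4/3): G#, B, C#, E#.
D# (6/5/3): D#, F#, A#, B.
A# (6/5/3): A#, C#, E#, F#.
F# (7/5/3): F#, A#, C#, E#.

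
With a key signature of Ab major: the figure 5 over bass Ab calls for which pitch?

Eb

Counting 4 letter steps above Ab lands on E; in Ab major, that letter is Eb.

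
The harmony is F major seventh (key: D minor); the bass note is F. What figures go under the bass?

7

F is the root of F major seventh, so the chord is in root position.
A seventh chord in root position is figured 7/5/3, conventionally abbreviated 7.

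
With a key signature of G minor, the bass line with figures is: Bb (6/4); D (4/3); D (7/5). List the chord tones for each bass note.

Bb (6/4): Bb, Eb, G.
D (6/4/3): D, F, G, Bb.
D (7/5/3): D, F, A, C.

Bb, Eb, G | D, F, G, Bb | D, F, A, C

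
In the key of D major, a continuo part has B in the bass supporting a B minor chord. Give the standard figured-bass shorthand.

no figures

B is the root of B minor, so the chord is in root position.
A triad in root position is figured 5/3, conventionally abbreviated (no figures — root-position triad).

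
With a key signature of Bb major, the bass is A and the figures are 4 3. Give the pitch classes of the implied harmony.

A, C, D, F

The written figures 4 3 are shorthand for 6/4/3: the 6 is implied.
A third above A in this key is C.
A fourth above A in this key is D.
A sixth above A in this key is F.
Together with the bass A, this spells D minor seventh in second inversion.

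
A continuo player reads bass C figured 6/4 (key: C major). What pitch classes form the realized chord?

A fourth above C in this key is F.
A sixth above C in this key is A.
Together with the bass C, this spells F major in second inversion.

C, F, A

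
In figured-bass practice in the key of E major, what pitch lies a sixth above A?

Counting 5 letter steps above A lands on F; in E major, that letter is F#.

F#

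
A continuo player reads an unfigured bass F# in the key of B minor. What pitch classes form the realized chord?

F#, A, C#

An unfigured bass implies 5/3.
A third above F# in this key is A.
A fifth above F# in this key is C#.
Together with the bass F#, this spells F# minor in root position.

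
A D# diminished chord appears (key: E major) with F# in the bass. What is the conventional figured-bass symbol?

6

F# is the third of D# diminished, so the chord is in first inversion.
A triad in first inversion is figured 6/3, conventionally abbreviated 6.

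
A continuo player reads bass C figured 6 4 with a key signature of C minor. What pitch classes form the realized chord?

A fourth above C in this key is F.
A sixth above C in this key is Ab.
Together with the bass C, this spells F minor in second inversion.

C, F, Ab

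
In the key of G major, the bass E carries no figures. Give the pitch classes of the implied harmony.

An unfigured bass implies 5/3.
A third above E in this key is G.
A fifth above E in this key is B.
Together with the bass E, this spells E minor in root position.

E, G, B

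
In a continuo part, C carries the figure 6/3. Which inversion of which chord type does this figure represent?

triad, first inversion

Intervals of 6/3 above the bass form a triad; the bass is the third, so this is first inversion.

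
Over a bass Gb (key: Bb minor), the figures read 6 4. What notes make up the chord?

A fourth above Gb in this key is C.
A sixth above Gb in this key is Eb.
Together with the bass Gb, this spells C diminished in second inversion.

Gb, C, Eb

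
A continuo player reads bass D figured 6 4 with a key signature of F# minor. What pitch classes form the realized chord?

D, G#, B

A fourth above D in this key is G#.
A sixth above D in this key is B.
Together with the bass D, this spells G# diminished in second inversion.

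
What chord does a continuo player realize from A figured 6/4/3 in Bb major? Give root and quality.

D minor seventh

The figures 6/4/3 indicate a seventh chord in second inversion.
In second inversion the root lies a fourth above the bass: a fourth above A in Bb major is D.
The chord tones are A, C, D, F, giving D minor seventh.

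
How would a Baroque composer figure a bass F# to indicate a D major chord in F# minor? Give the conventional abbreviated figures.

6

F# is the third of D major, so the chord is in first inversion.
A triad in first inversion is figured 6/3, conventionally abbreviated 6.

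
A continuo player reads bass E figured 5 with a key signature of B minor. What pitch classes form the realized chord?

The written figures 5 are shorthand for 5/3: the 3 is implied.
A third above E in this key is G.
A fifth above E in this key is B.
Together with the bass E, this spells E minor in root position.

E, G, B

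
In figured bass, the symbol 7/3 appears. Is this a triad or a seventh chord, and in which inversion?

7/3 is shorthand for 7/5/3.
Intervals of 7/5/3 above the bass form a seventh chord; the bass is the root, so this is root position.

seventh chord, root position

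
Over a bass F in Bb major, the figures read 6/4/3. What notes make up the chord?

A third above F in this key is A.
A fourth above F in this key is Bb.
A sixth above F in this key is D.
Together with the bass F, this spells Bb major seventh in second inversion.

F, A, Bb, D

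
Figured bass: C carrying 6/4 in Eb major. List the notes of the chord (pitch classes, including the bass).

C, F, Ab

A fourth above C in this key is F.
A sixth above C in this key is Ab.
Together with the bass C, this spells F minor in second inversion.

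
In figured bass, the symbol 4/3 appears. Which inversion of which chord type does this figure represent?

4/3 is shorthand for 6/4/3.
Intervals of 6/4/3 above the bass form a seventh chord; the bass is the fifth, so this is second inversion.

seventh chord, second inversion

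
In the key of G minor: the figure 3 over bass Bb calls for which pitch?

D

Counting 2 letter steps above Bb lands on D; in G minor, that letter is D.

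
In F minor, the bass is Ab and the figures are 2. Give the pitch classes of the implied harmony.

Ab, Bb, Db, F

The written figures 2 are shorthand for 6/4/2: the 6/4 are implied.
A second above Ab in this key is Bb.
A fourth above Ab in this key is Db.
A sixth above Ab in this key is F.
Together with the bass Ab, this spells Bb minor seventh in third inversion.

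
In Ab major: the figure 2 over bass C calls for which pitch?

Counting 1 letter step above C lands on D; in Ab major, that letter is Db.

Db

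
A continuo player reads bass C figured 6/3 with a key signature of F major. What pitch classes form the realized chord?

A third above C in this key is E.
A sixth above C in this key is A.
Together with the bass C, this spells A minor in first inversion.

C, E, A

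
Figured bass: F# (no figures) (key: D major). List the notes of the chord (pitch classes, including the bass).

F#, A, C#

An unfigured bass implies 5/3.
A third above F# in this key is A.
A fifth above F# in this key is C#.
Together with the bass F#, this spells F# minor in root position.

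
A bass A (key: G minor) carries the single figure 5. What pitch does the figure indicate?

Counting 4 letter steps above A lands on E; in G minor, that letter is Eb.

Eb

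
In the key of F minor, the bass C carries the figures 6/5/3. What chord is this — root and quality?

Ab major seventh

The figures 6/5/3 indicate a seventh chord in first inversion.
In first inversion the root lies a sixth above the bass: a sixth above C in F minor is Ab.
The chord tones are C, Eb, G, Ab, giving Ab major seventh.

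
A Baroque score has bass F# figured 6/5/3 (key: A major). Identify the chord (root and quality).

D major seventh

The figures 6/5/3 indicate a seventh chord in first inversion.
In first inversion the root lies a sixth above the bass: a sixth above F# in A major is D.
The chord tones are F#, A, C#, D, giving D major seventh.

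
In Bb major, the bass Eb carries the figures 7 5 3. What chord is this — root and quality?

The figures 7 5 3 indicate a seventh chord in root position.
In root position the bass is the root, so the root is Eb.
The chord tones are Eb, G, Bb, D, giving Eb major seventh.

Eb major seventh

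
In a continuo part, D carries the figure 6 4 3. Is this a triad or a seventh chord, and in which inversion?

seventh chord, second inversion

Intervals of 6/4/3 above the bass form a seventh chord; the bass is the fifth, so this is second inversion.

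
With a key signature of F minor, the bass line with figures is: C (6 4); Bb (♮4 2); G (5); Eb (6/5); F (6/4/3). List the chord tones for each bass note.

C (6/4): C, F, Ab.
Bb (6/♮4/2): Bb, C, E, G.
G (5/3): G, Bb, Db.
Eb (6/5/3): Eb, G, Bb, C.
F (6/4/3): F, Ab, Bb, Db.

C, F, Ab | Bb, C, E, G | G, Bb, Db | Eb, G, Bb, C | F, Ab, Bb, Db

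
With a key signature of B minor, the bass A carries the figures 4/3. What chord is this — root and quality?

The figures 4/3 indicate a seventh chord in second inversion.
In second inversion the root lies a fourth above the bass: a fourth above A in B minor is D.
The chord tones are A, C#, D, F#, giving D major seventh.

D major seventh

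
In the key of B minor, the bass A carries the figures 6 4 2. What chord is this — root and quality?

The figures 6 4 2 indicate a seventh chord in third inversion.
In third inversion the root lies a second above the bass: a second above A in B minor is B.
The chord tones are A, B, D, F#, giving B minor seventh.

B minor seventh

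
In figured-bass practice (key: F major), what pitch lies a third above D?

F

Counting 2 letter steps above D lands on F; in F major, that letter is F.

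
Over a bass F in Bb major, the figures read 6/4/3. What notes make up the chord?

A third above F in this key is A.
A fourth above F in this key is Bb.
A sixth above F in this key is D.
Together with the bass F, this spells Bb major seventh in second inversion.

F, A, Bb, D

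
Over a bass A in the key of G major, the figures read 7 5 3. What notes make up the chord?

A third above A in this key is C.
A fifth above A in this key is E.
A seventh above A in this key is G.
Together with the bass A, this spells A minor seventh in root position.

A, C, E, G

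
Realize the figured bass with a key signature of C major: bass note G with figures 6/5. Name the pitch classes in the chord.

G, B, D, E

The written figures 6/5 are shorthand for 6/5/3: the 3 is implied.
A third above G in this key is B.
A fifth above G in this key is D.
A sixth above G in this key is E.
Together with the bass G, this spells E minor seventh in first inversion.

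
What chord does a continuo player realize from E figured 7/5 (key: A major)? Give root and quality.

E dominant seventh

The figures 7/5 indicate a seventh chord in root position.
In root position the bass is the root, so the root is E.
The chord tones are E, G#, B, D, giving E dominant seventh.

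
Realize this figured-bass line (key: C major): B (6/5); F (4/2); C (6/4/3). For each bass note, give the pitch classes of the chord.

B, D, F, G | F, G, B, D | C, E, F, A

B (6/5/3): B, D, F, G.
F (6/4/2): F, G, B, D.
C (6/4/3): C, E, F, A.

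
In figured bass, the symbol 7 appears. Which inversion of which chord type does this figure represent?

seventh chord, root position

7 is shorthand for 7/5/3.
Intervals of 7/5/3 above the bass form a seventh chord; the bass is the root, so this is root position.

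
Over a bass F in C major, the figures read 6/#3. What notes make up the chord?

F, A#, D

A third above F in this key is A, raised to A# by the sharp.
A sixth above F in this key is D.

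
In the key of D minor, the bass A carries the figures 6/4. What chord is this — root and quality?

D minor

The figures 6/4 indicate a triad in second inversion.
In second inversion the root lies a fourth above the bass: a fourth above A in D minor is D.
The chord tones are A, D, F, giving D minor.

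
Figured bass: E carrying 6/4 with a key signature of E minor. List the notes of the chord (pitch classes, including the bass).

A fourth above E in this key is A.
A sixth above E in this key is C.
Together with the bass E, this spells A minor in second inversion.

E, A, C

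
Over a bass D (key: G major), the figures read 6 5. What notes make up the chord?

The written figures 6 5 are shorthand for 6/5/3: the 3 is implied.
A third above D in this key is F#.
A fifth above D in this key is A.
A sixth above D in this key is B.
Together with the bass D, this spells B minor seventh in first inversion.

D, F#, A, B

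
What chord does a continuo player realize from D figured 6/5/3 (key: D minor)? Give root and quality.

The figures 6/5/3 indicate a seventh chord in first inversion.
In first inversion the root lies a sixth above the bass: a sixth above D in D minor is Bb.
The chord tones are D, F, A, Bb, giving Bb major seventh.

Bb major seventh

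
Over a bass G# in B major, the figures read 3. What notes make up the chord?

The written figures 3 are shorthand for 5/3: the 5 is implied.
A third above G# in this key is B.
A fifth above G# in this key is D#.
Together with the bass G#, this spells G# minor in root position.

G#, B, D#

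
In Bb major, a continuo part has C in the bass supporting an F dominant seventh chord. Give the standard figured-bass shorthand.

C is the fifth of F dominant seventh, so the chord is in second inversion.
A seventh chord in second inversion is figured 6/4/3, conventionally abbreviated 4/3.

4/3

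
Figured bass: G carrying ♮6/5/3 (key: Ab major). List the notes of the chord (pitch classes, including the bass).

A third above G in this key is Bb.
A fifth above G in this key is Db.
A sixth above G in this key is Eb, made natural (E) by the ♮ figure.
Together with the bass G, this spells E diminished seventh in first inversion.

G, Bb, Db, E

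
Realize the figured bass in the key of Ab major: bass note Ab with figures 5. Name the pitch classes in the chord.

The written figures 5 are shorthand for 5/3: the 3 is implied.
A third above Ab in this key is C.
A fifth above Ab in this key is Eb.
Together with the bass Ab, this spells Ab major in root position.

Ab, C, Eb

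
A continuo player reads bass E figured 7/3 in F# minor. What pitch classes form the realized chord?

E, G#, B, D

The written figures 7/3 are shorthand for 7/5/3: the 5 is implied.
A third above E in this key is G#.
A fifth above E in this key is B.
A seventh above E in this key is D.
Together with the bass E, this spells E dominant seventh in root position.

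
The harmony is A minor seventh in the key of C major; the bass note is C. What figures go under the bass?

6/5

C is the third of A minor seventh, so the chord is in first inversion.
A seventh chord in first inversion is figured 6/5/3, conventionally abbreviated 6/5.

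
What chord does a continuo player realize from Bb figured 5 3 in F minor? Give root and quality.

Bb minor

The figures 5 3 indicate a triad in root position.
In root position the bass is the root, so the root is Bb.
The chord tones are Bb, Db, F, giving Bb minor.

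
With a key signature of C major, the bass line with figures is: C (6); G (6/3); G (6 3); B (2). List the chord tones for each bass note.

C (6/3): C, E, A.
G (6/3): G, B, E.
G (6/3): G, B, E.
B (6/4/2): B, C, E, G.

C, E, A | G, B, E | G, B, E | B, C, E, G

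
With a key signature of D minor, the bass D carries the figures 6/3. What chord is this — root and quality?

The figures 6/3 indicate a triad in first inversion.
In first inversion the root lies a sixth above the bass: a sixth above D in D minor is Bb.
The chord tones are D, F, Bb, giving Bb major.

Bb major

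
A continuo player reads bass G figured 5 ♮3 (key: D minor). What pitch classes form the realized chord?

G, B, D

A third above G in this key is Bb, made natural (B) by the ♮ figure.
A fifth above G in this key is D.
Together with the bass G, this spells G major in root position.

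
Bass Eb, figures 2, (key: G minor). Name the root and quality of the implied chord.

The figures 2 indicate a seventh chord in third inversion.
In third inversion the root lies a second above the bass: a second above Eb in G minor is F.
The chord tones are Eb, F, A, C, giving F dominant seventh.

F dominant seventh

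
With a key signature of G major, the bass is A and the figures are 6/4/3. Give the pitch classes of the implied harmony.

A, C, D, F#

A third above A in this key is C.
A fourth above A in this key is D.
A sixth above A in this key is F#.
Together with the bass A, this spells D dominant seventh in second inversion.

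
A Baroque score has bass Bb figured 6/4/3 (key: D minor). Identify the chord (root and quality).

The figures 6/4/3 indicate a seventh chord in second inversion.
In second inversion the root lies a fourth above the bass: a fourth above Bb in D minor is E.
The chord tones are Bb, D, E, G, giving E half-diminished seventh.

E half-diminished seventh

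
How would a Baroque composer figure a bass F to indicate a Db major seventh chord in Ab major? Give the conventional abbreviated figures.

6/5

F is the third of Db major seventh, so the chord is in first inversion.
A seventh chord in first inversion is figured 6/5/3, conventionally abbreviated 6/5.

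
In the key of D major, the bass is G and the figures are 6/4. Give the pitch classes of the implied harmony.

G, C#, E

A fourth above G in this key is C#.
A sixth above G in this key is E.
Together with the bass G, this spells C# diminished in second inversion.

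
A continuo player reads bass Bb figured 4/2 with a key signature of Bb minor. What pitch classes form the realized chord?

Bb, C, Eb, Gb

The written figures 4/2 are shorthand for 6/4/2: the 6 is implied.
A second above Bb in this key is C.
A fourth above Bb in this key is Eb.
A sixth above Bb in this key is Gb.
Together with the bass Bb, this spells C half-diminished seventh in third inversion.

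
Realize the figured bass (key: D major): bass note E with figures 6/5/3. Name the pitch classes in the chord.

A third above E in this key is G.
A fifth above E in this key is B.
A sixth above E in this key is C#.
Together with the bass E, this spells C# half-diminished seventh in first inversion.

E, G, B, C#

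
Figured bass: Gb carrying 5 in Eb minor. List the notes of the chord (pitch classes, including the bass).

The written figures 5 are shorthand for 5/3: the 3 is implied.
A third above Gb in this key is Bb.
A fifth above Gb in this key is Db.
Together with the bass Gb, this spells Gb major in root position.

Gb, Bb, Db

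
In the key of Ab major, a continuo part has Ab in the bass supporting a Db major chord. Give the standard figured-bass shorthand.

Ab is the fifth of Db major, so the chord is in second inversion.
A triad in second inversion is figured 6/4, conventionally abbreviated 6/4.

6/4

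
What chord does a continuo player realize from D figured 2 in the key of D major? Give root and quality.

E minor seventh

The figures 2 indicate a seventh chord in third inversion.
In third inversion the root lies a second above the bass: a second above D in D major is E.
The chord tones are D, E, G, B, giving E minor seventh.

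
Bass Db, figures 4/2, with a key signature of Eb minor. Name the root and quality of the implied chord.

The figures 4/2 indicate a seventh chord in third inversion.
In third inversion the root lies a second above the bass: a second above Db in Eb minor is Eb.
The chord tones are Db, Eb, Gb, Bb, giving Eb minor seventh.

Eb minor seventh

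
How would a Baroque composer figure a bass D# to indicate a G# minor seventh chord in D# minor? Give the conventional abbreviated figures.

D# is the fifth of G# minor seventh, so the chord is in second inversion.
A seventh chord in second inversion is figured 6/4/3, conventionally abbreviated 4/3.

4/3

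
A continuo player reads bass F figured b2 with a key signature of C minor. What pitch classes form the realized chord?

F, Gb, Bb, D

The written figures b2 are shorthand for 6/4/2: the 6/4 are implied.
A second above F in this key is G, lowered to Gb by the flat.
A fourth above F in this key is Bb.
A sixth above F in this key is D.
Together with the bass F, this spells Gb augmented major seventh in third inversion.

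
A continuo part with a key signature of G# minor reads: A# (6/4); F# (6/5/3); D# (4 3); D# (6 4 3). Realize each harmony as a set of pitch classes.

A# (6/4): A#, D#, F#.
F# (6/5/3): F#, A#, C#, D#.
D# (6/4/3): D#, F#, G#, B.
D# (6/4/3): D#, F#, G#, B.

A#, D#, F# | F#, A#, C#, D# | D#, F#, G#, B | D#, F#, G#, B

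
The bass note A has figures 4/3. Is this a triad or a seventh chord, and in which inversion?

seventh chord, second inversion

4/3 is shorthand for 6/4/3.
Intervals of 6/4/3 above the bass form a seventh chord; the bass is the fifth, so this is second inversion.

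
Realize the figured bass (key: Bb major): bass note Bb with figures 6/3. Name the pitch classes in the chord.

Bb, D, G

A third above Bb in this key is D.
A sixth above Bb in this key is G.
Together with the bass Bb, this spells G minor in first inversion.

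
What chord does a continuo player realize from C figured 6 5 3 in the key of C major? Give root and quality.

A minor seventh

The figures 6 5 3 indicate a seventh chord in first inversion.
In first inversion the root lies a sixth above the bass: a sixth above C in C major is A.
The chord tones are C, E, G, A, giving A minor seventh.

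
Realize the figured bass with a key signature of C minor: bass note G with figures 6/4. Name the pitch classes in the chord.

A fourth above G in this key is C.
A sixth above G in this key is Eb.
Together with the bass G, this spells C minor in second inversion.

G, C, Eb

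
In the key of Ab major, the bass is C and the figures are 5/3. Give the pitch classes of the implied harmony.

A third above C in this key is Eb.
A fifth above C in this key is G.
Together with the bass C, this spells C minor in root position.

C, Eb, G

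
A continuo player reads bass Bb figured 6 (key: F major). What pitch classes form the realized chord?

The written figures 6 are shorthand for 6/3: the 3 is implied.
A third above Bb in this key is D.
A sixth above Bb in this key is G.
Together with the bass Bb, this spells G minor in first inversion.

Bb, D, G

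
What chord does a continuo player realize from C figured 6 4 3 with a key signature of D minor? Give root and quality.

The figures 6 4 3 indicate a seventh chord in second inversion.
In second inversion the root lies a fourth above the bass: a fourth above C in D minor is F.
The chord tones are C, E, F, A, giving F major seventh.

F major seventh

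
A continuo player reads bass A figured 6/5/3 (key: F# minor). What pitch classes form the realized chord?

A third above A in this key is C#.
A fifth above A in this key is E.
A sixth above A in this key is F#.
Together with the bass A, this spells F# minor seventh in first inversion.

A, C#, E, F#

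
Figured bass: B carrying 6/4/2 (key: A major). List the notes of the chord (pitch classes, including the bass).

A second above B in this key is C#.
A fourth above B in this key is E.
A sixth above B in this key is G#.
Together with the bass B, this spells C# minor seventh in third inversion.

B, C#, E, G#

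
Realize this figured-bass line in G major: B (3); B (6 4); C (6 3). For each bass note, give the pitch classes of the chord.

B, D, F# | B, E, G | C, E, A

B (5/3): B, D, F#.
B (6/4): B, E, G.
C (6/3): C, E, A.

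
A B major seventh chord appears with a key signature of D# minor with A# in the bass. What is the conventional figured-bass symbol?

4/2

A# is the seventh of B major seventh, so the chord is in third inversion.
A seventh chord in third inversion is figured 6/4/2, conventionally abbreviated 4/2.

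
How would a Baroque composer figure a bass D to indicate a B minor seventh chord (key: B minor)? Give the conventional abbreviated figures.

D is the third of B minor seventh, so the chord is in first inversion.
A seventh chord in first inversion is figured 6/5/3, conventionally abbreviated 6/5.

6/5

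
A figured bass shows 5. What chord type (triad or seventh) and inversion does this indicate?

5 is shorthand for 5/3.
Intervals of 5/3 above the bass form a triad; the bass is the root, so this is root position.

triad, root position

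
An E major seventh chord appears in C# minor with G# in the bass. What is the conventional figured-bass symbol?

6/5

G# is the third of E major seventh, so the chord is in first inversion.
A seventh chord in first inversion is figured 6/5/3, conventionally abbreviated 6/5.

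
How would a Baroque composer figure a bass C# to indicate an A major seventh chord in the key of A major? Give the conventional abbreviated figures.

6/5

C# is the third of A major seventh, so the chord is in first inversion.
A seventh chord in first inversion is figured 6/5/3, conventionally abbreviated 6/5.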